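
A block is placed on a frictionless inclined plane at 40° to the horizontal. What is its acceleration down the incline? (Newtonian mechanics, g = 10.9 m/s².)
a = g sin(θ) = 10.9 × sin(40°) = 10.9 × 0.6428 = 7.01 m/s²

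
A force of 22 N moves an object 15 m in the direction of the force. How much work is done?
W = Fd = 22×15 = 330.0 J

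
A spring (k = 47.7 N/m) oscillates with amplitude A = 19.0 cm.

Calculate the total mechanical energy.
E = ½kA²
E = ½kA² = ½×47.7×(0.19)² = 0.861 J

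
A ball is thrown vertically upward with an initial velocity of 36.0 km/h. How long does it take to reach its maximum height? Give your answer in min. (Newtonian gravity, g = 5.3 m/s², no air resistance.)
t_up = v₀/g (with unit conversion) = 0.03145 min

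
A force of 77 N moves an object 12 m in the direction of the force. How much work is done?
W = Fd = 77×12 = 924.0 J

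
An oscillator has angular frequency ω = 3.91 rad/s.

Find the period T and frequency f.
T = 2π/ω = 2π/3.91 = 1.607 s; f = ω/2π = 0.6223 Hz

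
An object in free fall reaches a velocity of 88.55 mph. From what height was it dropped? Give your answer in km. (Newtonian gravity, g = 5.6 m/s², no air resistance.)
h = v²/(2g) (with unit conversion) = 0.1399 km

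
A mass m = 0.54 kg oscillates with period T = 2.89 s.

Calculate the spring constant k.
T = 2π√(m/k) → k = m(2π/T)² = 0.54×(2π/2.89)² = 2.552 N/m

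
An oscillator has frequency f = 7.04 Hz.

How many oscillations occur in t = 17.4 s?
n = f×t = 7.04×17.4 = 122.5 oscillations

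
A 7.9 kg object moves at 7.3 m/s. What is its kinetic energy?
KE = ½mv² = ½×7.9×7.3² = 210.4955 J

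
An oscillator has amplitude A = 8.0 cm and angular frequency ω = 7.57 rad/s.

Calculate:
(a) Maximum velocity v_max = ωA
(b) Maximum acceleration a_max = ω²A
v_max = ωA = 7.57×0.08 = 0.6056 m/s
a_max = ω²A = 7.57²×0.08 = 4.584 m/s²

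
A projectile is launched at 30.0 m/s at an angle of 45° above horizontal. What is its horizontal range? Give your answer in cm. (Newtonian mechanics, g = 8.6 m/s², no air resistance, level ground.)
R = v₀² sin(2θ) / g (with unit conversion) = 10470.0 cm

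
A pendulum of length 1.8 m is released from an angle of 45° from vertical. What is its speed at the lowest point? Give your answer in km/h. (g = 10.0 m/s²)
h = L(1 − cosθ) = 1.8×(1 − cos45°) = 0.5272 m
v = √(2gh) = √(2×10.0×0.5272) = 3.247 m/s = 11.69 km/h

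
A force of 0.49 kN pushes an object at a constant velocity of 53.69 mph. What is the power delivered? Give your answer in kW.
P = Fv = 490 N × 24 m/s = 1.176e+04 W = 11.76 kW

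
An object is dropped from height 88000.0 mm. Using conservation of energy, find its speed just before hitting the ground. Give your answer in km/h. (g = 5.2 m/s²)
mgh = ½mv² → v = √(2gh) = √(2×5.2×88) = 30.25 m/s = 108.9 km/h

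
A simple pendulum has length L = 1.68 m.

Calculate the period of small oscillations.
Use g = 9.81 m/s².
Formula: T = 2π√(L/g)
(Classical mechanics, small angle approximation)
T = 2π√(L/g) = 2π√(1.68/9.81) = 2.6 s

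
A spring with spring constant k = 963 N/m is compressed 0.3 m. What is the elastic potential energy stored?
PE = ½kx² = ½×963×0.3² = 43.33 J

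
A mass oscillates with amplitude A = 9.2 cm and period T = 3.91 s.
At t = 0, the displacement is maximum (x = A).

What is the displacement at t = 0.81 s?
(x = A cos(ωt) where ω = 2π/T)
ω = 2π/T = 2π/3.91 = 1.607 rad/s
x = A cos(ωt) = 9.2×cos(1.607×0.81) = 2.447 cm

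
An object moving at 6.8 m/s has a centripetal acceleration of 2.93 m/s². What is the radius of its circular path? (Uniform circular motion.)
r = v²/a_c = 6.8²/2.93 = 15.78 m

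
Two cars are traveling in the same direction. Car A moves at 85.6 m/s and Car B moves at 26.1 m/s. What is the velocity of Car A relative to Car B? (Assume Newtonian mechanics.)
v_rel = v_A - v_B = 85.6 - 26.1 = 59.5 m/s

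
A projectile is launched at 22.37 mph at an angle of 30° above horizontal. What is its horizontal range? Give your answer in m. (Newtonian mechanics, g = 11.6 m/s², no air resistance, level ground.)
R = v₀² sin(2θ) / g (with unit conversion) = 7.466 m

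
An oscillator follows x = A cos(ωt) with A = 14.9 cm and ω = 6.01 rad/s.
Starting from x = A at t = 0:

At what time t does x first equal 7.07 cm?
cos(ωt) = x/A = 7.07/14.9 = 0.4745
ωt = arccos(0.4745) = 1.076 rad
t = 1.076/6.01 = 0.1791 s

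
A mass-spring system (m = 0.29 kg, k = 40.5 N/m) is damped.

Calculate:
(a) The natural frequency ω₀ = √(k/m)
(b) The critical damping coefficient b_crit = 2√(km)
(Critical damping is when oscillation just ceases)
ω₀ = √(k/m) = √(40.5/0.29) = 11.82 rad/s
b_crit = 2√(km) = 2√(40.5×0.29) = 6.854 kg/s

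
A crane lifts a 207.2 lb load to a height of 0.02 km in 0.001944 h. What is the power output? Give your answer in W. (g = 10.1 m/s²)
W = mgh = 93.98×10.1×20 = 1.898e+04 J
P = W/t = 1.898e+04/6.998 = 2713 W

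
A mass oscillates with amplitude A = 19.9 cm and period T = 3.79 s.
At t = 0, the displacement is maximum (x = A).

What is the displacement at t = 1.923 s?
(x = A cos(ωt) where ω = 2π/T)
ω = 2π/T = 2π/3.79 = 1.658 rad/s
x = A cos(ωt) = 19.9×cos(1.658×1.923) = -19.88 cm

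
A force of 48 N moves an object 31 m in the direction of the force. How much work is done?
W = Fd = 48×31 = 1488.0 J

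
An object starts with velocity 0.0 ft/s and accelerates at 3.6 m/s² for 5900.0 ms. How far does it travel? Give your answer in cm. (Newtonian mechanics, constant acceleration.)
d = v₀t + ½at² (with unit conversion) = 6266.0 cm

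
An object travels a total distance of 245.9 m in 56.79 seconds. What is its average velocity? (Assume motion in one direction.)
v_avg = Δd / Δt = 245.9 / 56.79 = 4.33 m/s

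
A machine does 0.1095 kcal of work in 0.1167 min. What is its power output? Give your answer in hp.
P = W/t = 458.1 J / 7.002 s = 65.43 W = 0.08774 hp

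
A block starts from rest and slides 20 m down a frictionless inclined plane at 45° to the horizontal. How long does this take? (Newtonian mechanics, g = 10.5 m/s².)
a = g sin(θ) = 10.5 × sin(45°) = 7.42 m/s²
t = √(2d/a) = √(2 × 20 / 7.42) = 2.32 s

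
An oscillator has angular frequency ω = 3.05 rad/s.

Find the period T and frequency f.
T = 2π/ω = 2π/3.05 = 2.06 s; f = ω/2π = 0.4854 Hz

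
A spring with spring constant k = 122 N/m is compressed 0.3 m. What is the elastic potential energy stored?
PE = ½kx² = ½×122×0.3² = 5.49 J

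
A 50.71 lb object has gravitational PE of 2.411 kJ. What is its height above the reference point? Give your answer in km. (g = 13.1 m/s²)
PE = mgh → h = PE/(mg) = 2411 J / (23 kg × 13.1 m/s²) = 8.001 m = 0.008001 km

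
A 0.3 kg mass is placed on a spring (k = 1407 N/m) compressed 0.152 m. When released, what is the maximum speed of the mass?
½kx² = ½mv² → v = x√(k/m) = 0.152×√(1407/0.3) = 10.41 m/s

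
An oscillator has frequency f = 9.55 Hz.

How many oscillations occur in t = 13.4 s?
n = f×t = 9.55×13.4 = 128 oscillations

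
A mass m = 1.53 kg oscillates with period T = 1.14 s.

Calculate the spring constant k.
T = 2π√(m/k) → k = m(2π/T)² = 1.53×(2π/1.14)² = 46.48 N/m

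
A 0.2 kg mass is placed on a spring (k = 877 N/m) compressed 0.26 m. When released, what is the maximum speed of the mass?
½kx² = ½mv² → v = x√(k/m) = 0.26×√(877/0.2) = 17.22 m/s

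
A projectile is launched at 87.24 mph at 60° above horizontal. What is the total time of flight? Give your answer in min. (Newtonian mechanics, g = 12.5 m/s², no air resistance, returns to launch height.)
T = 2v₀sin(θ)/g (with unit conversion) = 0.09007 min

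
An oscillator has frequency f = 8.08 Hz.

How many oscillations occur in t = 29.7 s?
n = f×t = 8.08×29.7 = 240 oscillations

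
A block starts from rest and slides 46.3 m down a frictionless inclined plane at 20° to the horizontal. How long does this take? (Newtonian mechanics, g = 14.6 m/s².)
a = g sin(θ) = 14.6 × sin(20°) = 4.99 m/s²
t = √(2d/a) = √(2 × 46.3 / 4.99) = 4.31 s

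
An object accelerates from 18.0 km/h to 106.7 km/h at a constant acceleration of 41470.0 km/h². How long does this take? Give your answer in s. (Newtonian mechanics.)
t = (v - v₀)/a (with unit conversion) = 7.7 s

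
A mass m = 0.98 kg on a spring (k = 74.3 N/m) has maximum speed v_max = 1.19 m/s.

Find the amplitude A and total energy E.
½mv²_max = ½kA² → A = v_max√(m/k) = 1.19×√(0.98/74.3) = 0.1367 m = 13.67 cm
E = ½mv²_max = ½×0.98×1.19² = 0.6939 J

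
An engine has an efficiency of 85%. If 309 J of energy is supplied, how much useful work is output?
W_out = η × W_in = 0.85 × 309 = 262.65 J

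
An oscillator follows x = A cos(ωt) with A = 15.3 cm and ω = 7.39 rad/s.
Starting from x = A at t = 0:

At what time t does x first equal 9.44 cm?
cos(ωt) = x/A = 9.44/15.3 = 0.617
ωt = arccos(0.617) = 0.9059 rad
t = 0.9059/7.39 = 0.1226 s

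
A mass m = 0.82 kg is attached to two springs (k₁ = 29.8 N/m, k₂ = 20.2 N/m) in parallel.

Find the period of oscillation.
k_eq = k₁+k₂ = 50 N/m
T = 2π√(m/k_eq) = 2π√(0.82/50) = 0.8046 s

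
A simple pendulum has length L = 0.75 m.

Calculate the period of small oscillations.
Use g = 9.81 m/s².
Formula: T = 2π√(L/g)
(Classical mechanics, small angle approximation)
T = 2π√(L/g) = 2π√(0.75/9.81) = 1.737 s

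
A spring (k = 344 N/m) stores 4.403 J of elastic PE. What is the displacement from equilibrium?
PE = ½kx² → x = √(2PE/k) = √(2×4.403/344) = 0.16 m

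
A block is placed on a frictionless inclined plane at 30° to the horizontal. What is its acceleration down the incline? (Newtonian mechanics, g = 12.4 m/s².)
a = g sin(θ) = 12.4 × sin(30°) = 12.4 × 0.5 = 6.2 m/s²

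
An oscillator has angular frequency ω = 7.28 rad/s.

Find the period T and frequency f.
T = 2π/ω = 2π/7.28 = 0.8631 s; f = ω/2π = 1.159 Hz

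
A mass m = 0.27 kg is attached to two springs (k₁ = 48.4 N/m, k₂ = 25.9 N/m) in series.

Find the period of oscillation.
k_eq = k₁k₂/(k₁+k₂) = 16.87 N/m
T = 2π√(m/k_eq) = 2π√(0.27/16.87) = 0.7948 s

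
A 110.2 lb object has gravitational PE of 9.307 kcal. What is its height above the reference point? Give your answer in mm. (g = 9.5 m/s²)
PE = mgh → h = PE/(mg) = 3.894e+04 J / (49.99 kg × 9.5 m/s²) = 82 m = 82000.0 mm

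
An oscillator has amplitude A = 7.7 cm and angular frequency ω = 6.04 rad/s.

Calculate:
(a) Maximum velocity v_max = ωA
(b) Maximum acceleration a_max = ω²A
v_max = ωA = 6.04×0.077 = 0.4651 m/s
a_max = ω²A = 6.04²×0.077 = 2.809 m/s²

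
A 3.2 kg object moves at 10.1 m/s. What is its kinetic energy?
KE = ½mv² = ½×3.2×10.1² = 163.216 J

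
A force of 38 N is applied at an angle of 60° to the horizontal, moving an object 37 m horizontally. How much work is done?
W = Fd cosθ = 38×37×cos(60°) = 703.0 J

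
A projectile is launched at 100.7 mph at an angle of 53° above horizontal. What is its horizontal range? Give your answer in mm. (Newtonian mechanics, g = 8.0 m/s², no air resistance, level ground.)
R = v₀² sin(2θ) / g (with unit conversion) = 243500.0 mm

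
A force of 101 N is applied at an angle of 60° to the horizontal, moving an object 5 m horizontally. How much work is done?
W = Fd cosθ = 101×5×cos(60°) = 252.5 J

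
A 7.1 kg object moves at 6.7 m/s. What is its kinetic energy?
KE = ½mv² = ½×7.1×6.7² = 159.3595 J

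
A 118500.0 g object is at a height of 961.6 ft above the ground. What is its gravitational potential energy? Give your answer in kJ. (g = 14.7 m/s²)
PE = mgh = 118.5 kg × 14.7 m/s² × 293.1 m = 5.106e+05 J = 510.6 kJ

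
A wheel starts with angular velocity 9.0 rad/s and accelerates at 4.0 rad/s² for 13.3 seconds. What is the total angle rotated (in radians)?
θ = ω₀t + ½αt² = 9.0×13.3 + ½×4.0×13.3² = 473.48 rad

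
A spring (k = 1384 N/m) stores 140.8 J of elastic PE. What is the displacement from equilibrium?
PE = ½kx² → x = √(2PE/k) = √(2×140.8/1384) = 0.4511 m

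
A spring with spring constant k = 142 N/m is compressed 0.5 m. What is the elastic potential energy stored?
PE = ½kx² = ½×142×0.5² = 17.75 J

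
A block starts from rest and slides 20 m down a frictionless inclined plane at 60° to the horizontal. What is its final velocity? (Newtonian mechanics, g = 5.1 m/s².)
a = g sin(θ) = 5.1 × sin(60°) = 4.42 m/s²
v = √(2ad) = √(2 × 4.42 × 20) = 13.29 m/s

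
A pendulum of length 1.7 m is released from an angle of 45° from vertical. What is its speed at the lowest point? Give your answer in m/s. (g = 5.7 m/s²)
h = L(1 − cosθ) = 1.7×(1 − cos45°) = 0.4979 m
v = √(2gh) = √(2×5.7×0.4979) = 2.382 m/s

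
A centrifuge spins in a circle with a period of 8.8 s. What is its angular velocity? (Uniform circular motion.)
ω = 2π/T = 2π/8.8 = 0.714 rad/s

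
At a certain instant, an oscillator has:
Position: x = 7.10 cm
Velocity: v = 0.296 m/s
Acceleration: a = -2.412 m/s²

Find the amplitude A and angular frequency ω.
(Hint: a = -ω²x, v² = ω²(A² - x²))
a = −ω²x → ω = √(|a|/x) = √(2.412/0.071) = 5.829 rad/s
v² = ω²(A² − x²) → A = √(x² + v²/ω²) = √(0.071² + 0.296²/5.829²) = 0.08729 m = 8.729 cm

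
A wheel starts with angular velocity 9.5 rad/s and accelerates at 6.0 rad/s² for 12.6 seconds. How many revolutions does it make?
θ = ω₀t + ½αt² = 9.5×12.6 + ½×6.0×12.6² = 595.98 rad
Revolutions = θ/(2π) = 595.98/(2π) = 94.85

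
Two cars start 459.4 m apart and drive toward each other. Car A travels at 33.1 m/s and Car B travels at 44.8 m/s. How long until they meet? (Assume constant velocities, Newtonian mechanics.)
Combined speed: v_combined = 33.1 + 44.8 = 77.9 m/s
Time to meet: t = d/77.9 = 459.4/77.9 = 5.9 s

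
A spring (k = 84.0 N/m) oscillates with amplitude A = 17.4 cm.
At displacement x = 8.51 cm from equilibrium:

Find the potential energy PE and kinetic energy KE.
E_total = ½kA² = ½×84.0×(0.174)² = 1.272 J
PE = ½kx² = ½×84.0×(0.0851)² = 0.3042 J
KE = E_total − PE = 0.9674 J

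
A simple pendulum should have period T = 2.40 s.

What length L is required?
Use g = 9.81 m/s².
T = 2π√(L/g) → L = g(T/2π)² = 9.81×(2.4/2π)² = 1.431 m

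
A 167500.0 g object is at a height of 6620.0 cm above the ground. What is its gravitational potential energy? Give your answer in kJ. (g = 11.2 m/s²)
PE = mgh = 167.5 kg × 11.2 m/s² × 66.2 m = 1.242e+05 J = 124.2 kJ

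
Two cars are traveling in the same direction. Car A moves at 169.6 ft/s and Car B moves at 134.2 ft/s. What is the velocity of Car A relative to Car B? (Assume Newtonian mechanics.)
v_rel = v_A - v_B = 169.6 - 134.2 = 35.4 ft/s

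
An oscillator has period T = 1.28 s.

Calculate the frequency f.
f = 1/T = 1/1.28 = 0.7812 Hz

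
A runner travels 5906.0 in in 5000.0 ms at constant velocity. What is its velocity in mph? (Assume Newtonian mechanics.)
v = d/t (with unit conversion) = 67.11 mph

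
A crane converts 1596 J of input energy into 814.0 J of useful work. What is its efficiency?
η = W_out/W_in = 814.0/1596 = 0.51 = 51.0%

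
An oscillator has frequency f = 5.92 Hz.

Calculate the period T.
T = 1/f = 1/5.92 = 0.1689 s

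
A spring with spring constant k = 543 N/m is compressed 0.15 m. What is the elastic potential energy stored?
PE = ½kx² = ½×543×0.15² = 6.109 J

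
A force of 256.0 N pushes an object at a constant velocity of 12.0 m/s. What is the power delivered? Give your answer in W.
P = Fv = 256 N × 12 m/s = 3072 W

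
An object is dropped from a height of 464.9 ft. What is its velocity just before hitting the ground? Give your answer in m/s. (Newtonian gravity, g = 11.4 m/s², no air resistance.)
v = √(2gh) (with unit conversion) = 56.84 m/s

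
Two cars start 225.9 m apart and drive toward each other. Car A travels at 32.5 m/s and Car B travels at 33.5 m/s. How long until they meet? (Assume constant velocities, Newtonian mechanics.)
Combined speed: v_combined = 32.5 + 33.5 = 66 m/s
Time to meet: t = d/66 = 225.9/66 = 3.42 s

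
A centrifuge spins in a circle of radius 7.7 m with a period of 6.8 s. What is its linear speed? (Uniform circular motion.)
v = 2πr/T = 2π×7.7/6.8 = 7.11 m/s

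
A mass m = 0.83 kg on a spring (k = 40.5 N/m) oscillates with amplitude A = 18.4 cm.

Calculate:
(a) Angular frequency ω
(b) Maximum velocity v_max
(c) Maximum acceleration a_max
ω = √(k/m) = √(40.5/0.83) = 6.985 rad/s
v_max = ωA = 6.985×0.184 = 1.285 m/s
a_max = ω²A = 6.985²×0.184 = 8.978 m/s²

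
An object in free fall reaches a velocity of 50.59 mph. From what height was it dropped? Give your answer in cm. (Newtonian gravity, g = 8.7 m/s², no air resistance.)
h = v²/(2g) (with unit conversion) = 2939.0 cm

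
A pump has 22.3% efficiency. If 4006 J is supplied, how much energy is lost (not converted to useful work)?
W_out = η × W_in = 0.223×4006 = 893.34 J
W_lost = W_in − W_out = 4006 − 893.34 = 3112.7 J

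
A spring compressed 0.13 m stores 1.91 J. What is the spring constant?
PE = ½kx² → k = 2PE/x² = 2×1.91/0.13² = 226.0 N/m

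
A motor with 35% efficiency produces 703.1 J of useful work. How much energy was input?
W_in = W_out/η = 703.1/0.35 = 2008.9 J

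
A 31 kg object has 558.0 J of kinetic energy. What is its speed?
KE = ½mv² → v = √(2KE/m) = √(2×558.0/31) = 6.0 m/s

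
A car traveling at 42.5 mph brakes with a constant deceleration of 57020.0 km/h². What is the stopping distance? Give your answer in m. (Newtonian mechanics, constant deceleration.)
d = v₀² / (2a) (with unit conversion) = 41.02 m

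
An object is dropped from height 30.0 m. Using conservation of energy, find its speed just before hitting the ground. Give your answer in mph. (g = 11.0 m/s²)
mgh = ½mv² → v = √(2gh) = √(2×11.0×30) = 25.69 m/s = 57.47 mph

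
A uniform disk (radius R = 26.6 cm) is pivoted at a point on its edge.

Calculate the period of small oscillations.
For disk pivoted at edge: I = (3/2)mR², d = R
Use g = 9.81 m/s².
I/m = (3/2)R² = 0.1061 m²; d = R = 0.266 m
T = 2π√((3/2)R²/(gR)) = 2π√(3R/(2g)) = 1.267 s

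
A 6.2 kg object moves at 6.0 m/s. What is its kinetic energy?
KE = ½mv² = ½×6.2×6.0² = 111.6 J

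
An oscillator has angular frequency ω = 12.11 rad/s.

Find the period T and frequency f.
T = 2π/ω = 2π/12.11 = 0.5188 s; f = ω/2π = 1.927 Hz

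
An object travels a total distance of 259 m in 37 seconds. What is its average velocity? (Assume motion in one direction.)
v_avg = Δd / Δt = 259 / 37 = 7.0 m/s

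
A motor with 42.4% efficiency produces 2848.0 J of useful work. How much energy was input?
W_in = W_out/η = 2848.0/0.424 = 6717.0 J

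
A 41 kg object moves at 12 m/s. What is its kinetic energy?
KE = ½mv² = ½×41×12² = 2952.0 J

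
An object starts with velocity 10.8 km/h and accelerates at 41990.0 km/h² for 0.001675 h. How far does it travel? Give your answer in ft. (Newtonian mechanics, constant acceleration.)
d = v₀t + ½at² (with unit conversion) = 252.6 ft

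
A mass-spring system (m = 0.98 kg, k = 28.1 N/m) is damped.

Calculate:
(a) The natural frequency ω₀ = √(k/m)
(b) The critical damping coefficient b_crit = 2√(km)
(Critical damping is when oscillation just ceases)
ω₀ = √(k/m) = √(28.1/0.98) = 5.355 rad/s
b_crit = 2√(km) = 2√(28.1×0.98) = 10.5 kg/s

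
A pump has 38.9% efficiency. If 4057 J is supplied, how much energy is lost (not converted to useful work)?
W_out = η × W_in = 0.389×4057 = 1578.2 J
W_lost = W_in − W_out = 4057 − 1578.2 = 2478.8 J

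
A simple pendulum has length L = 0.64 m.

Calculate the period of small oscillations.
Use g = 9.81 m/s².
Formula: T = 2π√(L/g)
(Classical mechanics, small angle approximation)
T = 2π√(L/g) = 2π√(0.64/9.81) = 1.605 s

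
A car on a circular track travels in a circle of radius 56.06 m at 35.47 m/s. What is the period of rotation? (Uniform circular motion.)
T = 2πr/v = 2π×56.06/35.47 = 9.93 s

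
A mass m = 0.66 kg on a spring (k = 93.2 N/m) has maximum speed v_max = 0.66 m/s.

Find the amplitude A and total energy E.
½mv²_max = ½kA² → A = v_max√(m/k) = 0.66×√(0.66/93.2) = 0.05554 m = 5.554 cm
E = ½mv²_max = ½×0.66×0.66² = 0.1437 J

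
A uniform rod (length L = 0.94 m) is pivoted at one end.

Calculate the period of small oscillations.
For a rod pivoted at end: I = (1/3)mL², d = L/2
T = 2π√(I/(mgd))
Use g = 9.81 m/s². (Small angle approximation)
I/m = (1/3)L² = 0.2945 m²; d = L/2 = 0.47 m
T = 2π√(I/(mgd)) = 2π√(0.2945/(9.81×0.47)) = 1.588 s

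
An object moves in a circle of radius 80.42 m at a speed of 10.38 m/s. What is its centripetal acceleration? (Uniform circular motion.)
a_c = v²/r = 10.38²/80.42 = 107.744/80.42 = 1.34 m/s²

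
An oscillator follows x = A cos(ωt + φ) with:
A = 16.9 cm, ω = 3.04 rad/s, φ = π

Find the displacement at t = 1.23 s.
x = A cos(ωt + φ) = 16.9×cos(3.04×1.23 + π) = 13.97 cm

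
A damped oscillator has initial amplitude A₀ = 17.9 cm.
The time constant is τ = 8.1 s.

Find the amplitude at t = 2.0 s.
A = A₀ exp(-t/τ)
A = A₀ exp(−t/τ) = 17.9×exp(−2.0/8.1) = 13.98 cm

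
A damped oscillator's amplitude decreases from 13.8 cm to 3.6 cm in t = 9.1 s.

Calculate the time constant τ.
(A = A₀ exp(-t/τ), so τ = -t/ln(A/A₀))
A/A₀ = 3.6/13.8 = 0.2609; ln(A/A₀) = -1.344
τ = −t/ln(A/A₀) = −9.1/-1.344 = 6.772 s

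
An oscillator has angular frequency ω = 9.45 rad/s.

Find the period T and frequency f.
T = 2π/ω = 2π/9.45 = 0.6649 s; f = ω/2π = 1.504 Hz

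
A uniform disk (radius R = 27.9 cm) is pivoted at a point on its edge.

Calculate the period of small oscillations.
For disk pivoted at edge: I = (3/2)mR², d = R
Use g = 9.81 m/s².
I/m = (3/2)R² = 0.1168 m²; d = R = 0.279 m
T = 2π√((3/2)R²/(gR)) = 2π√(3R/(2g)) = 1.298 s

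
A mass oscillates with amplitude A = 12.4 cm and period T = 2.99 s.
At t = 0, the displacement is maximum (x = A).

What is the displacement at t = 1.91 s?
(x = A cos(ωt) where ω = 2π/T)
ω = 2π/T = 2π/2.99 = 2.101 rad/s
x = A cos(ωt) = 12.4×cos(2.101×1.91) = -7.976 cm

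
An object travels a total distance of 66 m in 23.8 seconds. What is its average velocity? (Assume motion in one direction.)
v_avg = Δd / Δt = 66 / 23.8 = 2.77 m/s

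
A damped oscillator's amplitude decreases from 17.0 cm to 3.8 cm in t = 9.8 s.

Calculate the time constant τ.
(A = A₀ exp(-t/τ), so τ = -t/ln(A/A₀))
A/A₀ = 3.8/17.0 = 0.2235; ln(A/A₀) = -1.498
τ = −t/ln(A/A₀) = −9.8/-1.498 = 6.541 s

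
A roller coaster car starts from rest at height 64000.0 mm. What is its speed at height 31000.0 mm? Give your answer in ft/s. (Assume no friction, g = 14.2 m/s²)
mgh₁ = ½mv₂² + mgh₂ → v₂ = √(2g(h₁−h₂)) = √(2×14.2×(64−31)) = 30.61 m/s = 100.4 ft/s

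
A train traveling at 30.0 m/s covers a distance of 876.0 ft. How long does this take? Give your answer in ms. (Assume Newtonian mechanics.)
t = d/v (with unit conversion) = 8900.0 ms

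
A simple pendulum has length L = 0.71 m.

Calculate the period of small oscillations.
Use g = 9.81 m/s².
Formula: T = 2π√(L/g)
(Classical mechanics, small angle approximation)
T = 2π√(L/g) = 2π√(0.71/9.81) = 1.69 s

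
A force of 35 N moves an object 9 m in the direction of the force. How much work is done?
W = Fd = 35×9 = 315.0 J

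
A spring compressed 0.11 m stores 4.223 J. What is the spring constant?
PE = ½kx² → k = 2PE/x² = 2×4.223/0.11² = 698.0 N/m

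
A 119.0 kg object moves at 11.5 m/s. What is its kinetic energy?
KE = ½mv² = ½×119.0×11.5² = 7868.875 J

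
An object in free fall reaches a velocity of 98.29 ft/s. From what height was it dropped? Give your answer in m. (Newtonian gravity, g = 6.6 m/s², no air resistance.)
h = v²/(2g) (with unit conversion) = 67.99 m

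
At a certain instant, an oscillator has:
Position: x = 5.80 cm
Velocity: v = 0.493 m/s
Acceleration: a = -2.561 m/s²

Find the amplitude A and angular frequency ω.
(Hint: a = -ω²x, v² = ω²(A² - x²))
a = −ω²x → ω = √(|a|/x) = √(2.561/0.058) = 6.645 rad/s
v² = ω²(A² − x²) → A = √(x² + v²/ω²) = √(0.058² + 0.493²/6.645²) = 0.09417 m = 9.417 cm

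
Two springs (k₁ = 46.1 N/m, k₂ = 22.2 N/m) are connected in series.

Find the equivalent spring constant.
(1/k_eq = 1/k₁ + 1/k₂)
1/k_eq = 1/46.1 + 1/22.2 = 0.066737; k_eq = 14.98 N/m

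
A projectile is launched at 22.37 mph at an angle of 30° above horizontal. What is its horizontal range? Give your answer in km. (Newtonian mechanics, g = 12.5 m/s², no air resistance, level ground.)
R = v₀² sin(2θ) / g (with unit conversion) = 0.006929 km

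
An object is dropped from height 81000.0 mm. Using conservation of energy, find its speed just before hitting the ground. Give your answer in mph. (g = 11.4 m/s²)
mgh = ½mv² → v = √(2gh) = √(2×11.4×81) = 42.97 m/s = 96.13 mph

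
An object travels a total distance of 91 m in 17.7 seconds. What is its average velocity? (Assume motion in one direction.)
v_avg = Δd / Δt = 91 / 17.7 = 5.14 m/s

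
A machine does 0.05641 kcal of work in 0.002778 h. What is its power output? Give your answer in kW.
P = W/t = 236 J / 10 s = 23.6 W = 0.0236 kW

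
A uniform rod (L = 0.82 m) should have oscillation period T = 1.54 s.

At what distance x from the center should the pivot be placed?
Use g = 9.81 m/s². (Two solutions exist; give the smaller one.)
T = 2π√((L²/12 + x²)/(gx)). Let c = T²g/(4π²) = 0.5893.
x² − cx + L²/12 = 0 → x = (c − √(c² − L²/3))/2 = 0.1192 m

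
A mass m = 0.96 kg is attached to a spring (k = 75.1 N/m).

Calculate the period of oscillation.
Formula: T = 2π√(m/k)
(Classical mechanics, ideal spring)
T = 2π√(m/k) = 2π√(0.96/75.1) = 0.7104 s; f = 1/T = 1.408 Hz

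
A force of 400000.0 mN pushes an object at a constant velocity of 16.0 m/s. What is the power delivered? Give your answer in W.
P = Fv = 400 N × 16 m/s = 6400 W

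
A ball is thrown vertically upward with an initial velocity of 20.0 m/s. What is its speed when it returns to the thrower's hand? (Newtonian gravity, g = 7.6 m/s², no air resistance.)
By conservation of energy, the ball returns at the same speed = 20.0 m/s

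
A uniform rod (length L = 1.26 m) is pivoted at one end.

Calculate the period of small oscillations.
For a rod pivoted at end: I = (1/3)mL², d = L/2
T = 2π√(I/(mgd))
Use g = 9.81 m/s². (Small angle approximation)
I/m = (1/3)L² = 0.5292 m²; d = L/2 = 0.63 m
T = 2π√(I/(mgd)) = 2π√(0.5292/(9.81×0.63)) = 1.839 s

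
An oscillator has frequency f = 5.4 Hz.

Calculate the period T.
T = 1/f = 1/5.4 = 0.1852 s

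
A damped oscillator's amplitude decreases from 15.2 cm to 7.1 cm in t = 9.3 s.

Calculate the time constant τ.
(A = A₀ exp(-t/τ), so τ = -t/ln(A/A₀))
A/A₀ = 7.1/15.2 = 0.4671; ln(A/A₀) = -0.7612
τ = −t/ln(A/A₀) = −9.3/-0.7612 = 12.22 s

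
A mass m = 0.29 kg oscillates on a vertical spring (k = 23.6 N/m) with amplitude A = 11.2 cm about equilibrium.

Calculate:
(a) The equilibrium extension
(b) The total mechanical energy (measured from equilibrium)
x_eq = mg/k = 0.29×9.81/23.6 = 0.1205 m = 12.05 cm
E = ½kA² = ½×23.6×(0.112)² = 0.148 J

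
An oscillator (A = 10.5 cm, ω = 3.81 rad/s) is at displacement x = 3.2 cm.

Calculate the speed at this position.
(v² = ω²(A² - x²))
v = ω√(A² − x²) = 3.81×√(0.105² − 0.032²) = 0.381 m/s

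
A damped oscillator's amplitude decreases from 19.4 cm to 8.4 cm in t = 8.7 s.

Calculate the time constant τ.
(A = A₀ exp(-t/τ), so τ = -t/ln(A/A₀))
A/A₀ = 8.4/19.4 = 0.433; ln(A/A₀) = -0.837
τ = −t/ln(A/A₀) = −8.7/-0.837 = 10.39 s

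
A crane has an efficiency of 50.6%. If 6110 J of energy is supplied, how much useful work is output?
W_out = η × W_in = 0.506 × 6110 = 3091.7 J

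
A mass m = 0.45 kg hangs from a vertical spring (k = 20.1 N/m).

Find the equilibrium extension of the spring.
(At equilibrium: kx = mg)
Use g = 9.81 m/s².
x_eq = mg/k = 0.45×9.81/20.1 = 0.2196 m = 21.96 cm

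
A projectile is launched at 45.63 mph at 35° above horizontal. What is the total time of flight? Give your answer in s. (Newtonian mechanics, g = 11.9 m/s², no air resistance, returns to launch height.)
T = 2v₀sin(θ)/g (with unit conversion) = 1.966 s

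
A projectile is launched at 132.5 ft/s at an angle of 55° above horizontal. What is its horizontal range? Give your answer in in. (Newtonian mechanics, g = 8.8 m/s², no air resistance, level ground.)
R = v₀² sin(2θ) / g (with unit conversion) = 6857.0 in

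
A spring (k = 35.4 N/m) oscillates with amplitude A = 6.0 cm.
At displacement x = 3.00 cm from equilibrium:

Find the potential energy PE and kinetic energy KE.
E_total = ½kA² = ½×35.4×(0.06)² = 0.06372 J
PE = ½kx² = ½×35.4×(0.03)² = 0.01593 J
KE = E_total − PE = 0.04779 J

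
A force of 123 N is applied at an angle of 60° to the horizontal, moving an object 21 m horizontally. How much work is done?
W = Fd cosθ = 123×21×cos(60°) = 1291.5 J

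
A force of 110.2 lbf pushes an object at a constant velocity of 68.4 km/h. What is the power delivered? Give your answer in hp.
P = Fv = 490.2 N × 19 m/s = 9314 W = 12.49 hp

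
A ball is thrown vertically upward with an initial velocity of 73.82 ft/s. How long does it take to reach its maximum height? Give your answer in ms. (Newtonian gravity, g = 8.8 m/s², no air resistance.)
t_up = v₀/g (with unit conversion) = 2557.0 ms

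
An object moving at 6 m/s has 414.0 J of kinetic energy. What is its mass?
KE = ½mv² → m = 2KE/v² = 2×414.0/6² = 23.0 kg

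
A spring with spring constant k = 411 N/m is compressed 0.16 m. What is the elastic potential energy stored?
PE = ½kx² = ½×411×0.16² = 5.261 J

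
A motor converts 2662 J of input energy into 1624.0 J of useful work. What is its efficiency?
η = W_out/W_in = 1624.0/2662 = 0.6101 = 61.01%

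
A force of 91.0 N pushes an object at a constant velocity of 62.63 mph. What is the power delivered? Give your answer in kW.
P = Fv = 91 N × 28 m/s = 2548 W = 2.548 kW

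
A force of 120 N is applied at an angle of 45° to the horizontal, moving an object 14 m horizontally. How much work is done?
W = Fd cosθ = 120×14×cos(45°) = 1187.9 J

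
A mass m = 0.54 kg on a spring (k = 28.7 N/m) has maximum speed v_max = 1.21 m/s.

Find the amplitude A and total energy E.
½mv²_max = ½kA² → A = v_max√(m/k) = 1.21×√(0.54/28.7) = 0.166 m = 16.6 cm
E = ½mv²_max = ½×0.54×1.21² = 0.3953 J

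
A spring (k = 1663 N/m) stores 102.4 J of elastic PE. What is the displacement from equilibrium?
PE = ½kx² → x = √(2PE/k) = √(2×102.4/1663) = 0.3509 m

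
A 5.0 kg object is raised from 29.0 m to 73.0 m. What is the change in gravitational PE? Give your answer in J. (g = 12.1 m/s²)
ΔPE = mg(h₂ − h₁) = 5 kg × 12.1 m/s² × (73 − 29) m = 2662 J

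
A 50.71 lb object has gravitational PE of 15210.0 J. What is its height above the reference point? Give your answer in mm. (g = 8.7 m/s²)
PE = mgh → h = PE/(mg) = 1.521e+04 J / (23 kg × 8.7 m/s²) = 76.01 m = 76010.0 mm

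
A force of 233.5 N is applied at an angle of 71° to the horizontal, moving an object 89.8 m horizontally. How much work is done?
W = Fd cosθ = 233.5×89.8×cos(71°) = 6826.6 J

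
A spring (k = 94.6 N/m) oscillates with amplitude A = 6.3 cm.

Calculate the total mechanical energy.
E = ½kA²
E = ½kA² = ½×94.6×(0.063)² = 0.1877 J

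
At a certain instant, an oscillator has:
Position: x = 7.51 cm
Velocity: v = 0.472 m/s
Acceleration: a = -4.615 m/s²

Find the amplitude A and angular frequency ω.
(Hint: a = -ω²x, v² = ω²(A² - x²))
a = −ω²x → ω = √(|a|/x) = √(4.615/0.0751) = 7.839 rad/s
v² = ω²(A² − x²) → A = √(x² + v²/ω²) = √(0.0751² + 0.472²/7.839²) = 0.09626 m = 9.626 cm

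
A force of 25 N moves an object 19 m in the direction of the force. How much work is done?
W = Fd = 25×19 = 475.0 J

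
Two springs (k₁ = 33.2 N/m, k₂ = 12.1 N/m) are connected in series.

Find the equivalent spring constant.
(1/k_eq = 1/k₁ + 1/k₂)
1/k_eq = 1/33.2 + 1/12.1 = 0.11277; k_eq = 8.868 N/m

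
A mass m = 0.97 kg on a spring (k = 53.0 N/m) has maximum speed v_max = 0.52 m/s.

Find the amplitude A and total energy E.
½mv²_max = ½kA² → A = v_max√(m/k) = 0.52×√(0.97/53.0) = 0.07035 m = 7.035 cm
E = ½mv²_max = ½×0.97×0.52² = 0.1311 J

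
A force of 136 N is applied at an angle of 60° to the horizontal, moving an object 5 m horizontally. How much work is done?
W = Fd cosθ = 136×5×cos(60°) = 340.0 J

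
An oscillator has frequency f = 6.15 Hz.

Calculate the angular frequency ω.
ω = 2πf = 2π×6.15 = 38.64 rad/s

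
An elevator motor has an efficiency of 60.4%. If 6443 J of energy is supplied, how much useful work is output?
W_out = η × W_in = 0.604 × 6443 = 3891.6 J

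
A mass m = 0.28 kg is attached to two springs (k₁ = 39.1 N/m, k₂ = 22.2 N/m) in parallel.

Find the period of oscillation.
k_eq = k₁+k₂ = 61.3 N/m
T = 2π√(m/k_eq) = 2π√(0.28/61.3) = 0.4246 s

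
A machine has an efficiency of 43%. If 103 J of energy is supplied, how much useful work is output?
W_out = η × W_in = 0.43 × 103 = 44.29 J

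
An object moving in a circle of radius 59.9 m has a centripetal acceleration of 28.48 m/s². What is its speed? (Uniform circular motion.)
v = √(a_c × r) = √(28.48 × 59.9) = 41.3 m/s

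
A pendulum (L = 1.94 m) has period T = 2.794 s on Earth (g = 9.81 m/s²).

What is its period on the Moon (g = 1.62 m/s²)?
T = 2π√(L/g), so T_moon/T_earth = √(g_earth/g_moon)
T_moon = 2π√(1.94/1.62) = 6.876 s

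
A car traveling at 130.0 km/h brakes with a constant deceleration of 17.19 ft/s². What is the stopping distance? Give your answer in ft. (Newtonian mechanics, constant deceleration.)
d = v₀² / (2a) (with unit conversion) = 408.3 ft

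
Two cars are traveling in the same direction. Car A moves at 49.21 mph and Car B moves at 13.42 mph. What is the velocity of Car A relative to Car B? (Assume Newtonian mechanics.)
v_rel = v_A - v_B = 49.21 - 13.42 = 35.79 mph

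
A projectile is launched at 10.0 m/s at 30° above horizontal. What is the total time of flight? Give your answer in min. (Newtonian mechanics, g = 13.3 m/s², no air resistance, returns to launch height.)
T = 2v₀sin(θ)/g (with unit conversion) = 0.01253 min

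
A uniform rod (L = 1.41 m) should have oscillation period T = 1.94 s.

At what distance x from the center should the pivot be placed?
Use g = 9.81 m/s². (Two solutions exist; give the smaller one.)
T = 2π√((L²/12 + x²)/(gx)). Let c = T²g/(4π²) = 0.9352.
x² − cx + L²/12 = 0 → x = (c − √(c² − L²/3))/2 = 0.2374 m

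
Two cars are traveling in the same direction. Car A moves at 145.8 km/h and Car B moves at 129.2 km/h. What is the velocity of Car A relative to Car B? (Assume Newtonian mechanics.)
v_rel = v_A - v_B = 145.8 - 129.2 = 16.6 km/h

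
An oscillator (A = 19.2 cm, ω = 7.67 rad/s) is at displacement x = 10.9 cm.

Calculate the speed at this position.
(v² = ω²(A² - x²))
v = ω√(A² − x²) = 7.67×√(0.192² − 0.109²) = 1.212 m/s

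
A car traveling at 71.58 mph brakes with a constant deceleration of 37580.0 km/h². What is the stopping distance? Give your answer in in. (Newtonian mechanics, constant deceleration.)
d = v₀² / (2a) (with unit conversion) = 6951.0 in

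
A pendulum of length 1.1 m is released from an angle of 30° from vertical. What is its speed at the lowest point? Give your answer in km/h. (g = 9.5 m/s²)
h = L(1 − cosθ) = 1.1×(1 − cos30°) = 0.1474 m
v = √(2gh) = √(2×9.5×0.1474) = 1.673 m/s = 6.024 km/h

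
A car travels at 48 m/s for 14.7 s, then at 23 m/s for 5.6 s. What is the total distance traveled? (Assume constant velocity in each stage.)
d₁ = v₁t₁ = 48 × 14.7 = 705.6 m
d₂ = v₂t₂ = 23 × 5.6 = 128.8 m
d_total = 705.6 + 128.8 = 834.4 m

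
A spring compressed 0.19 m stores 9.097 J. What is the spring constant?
PE = ½kx² → k = 2PE/x² = 2×9.097/0.19² = 504.0 N/m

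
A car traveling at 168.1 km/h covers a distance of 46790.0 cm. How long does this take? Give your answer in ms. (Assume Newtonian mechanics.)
t = d/v (with unit conversion) = 10020.0 ms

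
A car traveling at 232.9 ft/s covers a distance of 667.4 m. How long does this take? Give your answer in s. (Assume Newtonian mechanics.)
t = d/v (with unit conversion) = 9.402 s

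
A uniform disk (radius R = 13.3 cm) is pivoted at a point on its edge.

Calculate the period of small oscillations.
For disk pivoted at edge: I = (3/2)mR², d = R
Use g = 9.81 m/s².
I/m = (3/2)R² = 0.02653 m²; d = R = 0.133 m
T = 2π√((3/2)R²/(gR)) = 2π√(3R/(2g)) = 0.896 s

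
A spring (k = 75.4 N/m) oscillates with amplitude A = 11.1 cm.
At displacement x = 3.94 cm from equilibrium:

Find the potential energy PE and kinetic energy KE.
E_total = ½kA² = ½×75.4×(0.111)² = 0.4645 J
PE = ½kx² = ½×75.4×(0.0394)² = 0.05852 J
KE = E_total − PE = 0.406 J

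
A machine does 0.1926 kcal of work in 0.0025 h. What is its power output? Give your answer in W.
P = W/t = 805.8 J / 9 s = 89.54 W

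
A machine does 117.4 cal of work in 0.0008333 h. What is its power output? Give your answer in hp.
P = W/t = 491.2 J / 3 s = 163.7 W = 0.2196 hp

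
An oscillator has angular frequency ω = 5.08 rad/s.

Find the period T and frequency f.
T = 2π/ω = 2π/5.08 = 1.237 s; f = ω/2π = 0.8085 Hz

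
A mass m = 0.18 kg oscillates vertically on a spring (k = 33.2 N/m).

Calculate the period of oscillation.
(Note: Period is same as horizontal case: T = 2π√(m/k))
T = 2π√(m/k) = 2π√(0.18/33.2) = 0.4626 s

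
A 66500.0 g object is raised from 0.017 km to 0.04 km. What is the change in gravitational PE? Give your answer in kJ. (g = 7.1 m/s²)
ΔPE = mg(h₂ − h₁) = 66.5 kg × 7.1 m/s² × (40 − 17) m = 1.086e+04 J = 10.86 kJ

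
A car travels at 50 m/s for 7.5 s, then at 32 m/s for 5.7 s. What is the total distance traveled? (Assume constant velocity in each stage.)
d₁ = v₁t₁ = 50 × 7.5 = 375 m
d₂ = v₂t₂ = 32 × 5.7 = 182.4 m
d_total = 375 + 182.4 = 557.4 m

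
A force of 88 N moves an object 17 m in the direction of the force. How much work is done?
W = Fd = 88×17 = 1496.0 J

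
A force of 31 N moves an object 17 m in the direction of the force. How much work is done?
W = Fd = 31×17 = 527.0 J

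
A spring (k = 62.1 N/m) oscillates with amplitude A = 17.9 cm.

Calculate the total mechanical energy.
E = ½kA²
E = ½kA² = ½×62.1×(0.179)² = 0.9949 J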